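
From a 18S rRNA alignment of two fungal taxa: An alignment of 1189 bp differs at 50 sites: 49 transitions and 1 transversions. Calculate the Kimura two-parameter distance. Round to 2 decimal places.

0.04

P = 49/1189 ≈ 0.041211 and Q = 1/1189 ≈ 0.000841.
Under the Kimura two-parameter model, d = −½ ln(1 − 2P − Q) − ¼ ln(1 − 2Q).
1 − 2P − Q = 0.916737, giving −½ ln(0.916737) = 0.043467.
1 − 2Q = 0.998318, giving −¼ ln(0.998318) = 0.000421.
d = 0.043467 + 0.000421 = 0.043888.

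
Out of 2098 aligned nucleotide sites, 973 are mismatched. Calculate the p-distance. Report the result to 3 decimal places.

p = 973/2098 = 0.463775… ≈ 0.464 (to 3 d.p.).

0.464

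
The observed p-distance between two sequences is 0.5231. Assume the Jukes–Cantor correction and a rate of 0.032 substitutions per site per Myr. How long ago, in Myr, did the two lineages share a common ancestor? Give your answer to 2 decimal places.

14.01

d = −(3/4) ln(1 − 4p/3) = −0.75 ln(1 − 0.697467) = −0.75 ln(0.302533)
  = −0.75 × (-1.195565) = 0.896674 substitutions/site.
Under a molecular clock d = 2μt, so t = d/(2μ) = 0.896674 / (2 × 0.032) = 14.01 Myr.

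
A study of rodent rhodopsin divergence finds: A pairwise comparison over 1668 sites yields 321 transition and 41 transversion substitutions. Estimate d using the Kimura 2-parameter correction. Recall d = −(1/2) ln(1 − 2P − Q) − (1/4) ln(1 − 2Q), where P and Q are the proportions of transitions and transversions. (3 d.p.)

0.276

P = 321/1668 ≈ 0.192446 and Q = 41/1668 ≈ 0.02458.
Under the Kimura two-parameter model, d = −½ ln(1 − 2P − Q) − ¼ ln(1 − 2Q).
1 − 2P − Q = 0.590528, giving −½ ln(0.590528) = 0.263369.
1 − 2Q = 0.95084, giving −¼ ln(0.95084) = 0.012602.
d = 0.263369 + 0.012602 = 0.275971.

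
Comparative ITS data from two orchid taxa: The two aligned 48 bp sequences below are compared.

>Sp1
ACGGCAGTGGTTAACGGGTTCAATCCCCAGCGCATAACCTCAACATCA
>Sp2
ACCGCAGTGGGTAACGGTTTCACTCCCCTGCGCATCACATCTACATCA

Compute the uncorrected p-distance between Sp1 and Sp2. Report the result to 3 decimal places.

The sequences differ at 8 of 48 positions (sites 3, 11, 18, 23, 29, 36, 39, 42).
p = 8/48 = 0.166666… ≈ 0.167 (to 3 d.p.).

0.167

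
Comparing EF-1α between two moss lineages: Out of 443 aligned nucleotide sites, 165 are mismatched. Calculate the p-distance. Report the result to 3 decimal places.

p = 165/443 = 0.372460… ≈ 0.372 (to 3 d.p.).

0.372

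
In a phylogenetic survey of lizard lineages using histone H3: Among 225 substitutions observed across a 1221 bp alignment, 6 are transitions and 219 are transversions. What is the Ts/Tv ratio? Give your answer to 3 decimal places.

0.027

R = 6/219 = 0.027397… ≈ 0.027 (to 3 d.p.).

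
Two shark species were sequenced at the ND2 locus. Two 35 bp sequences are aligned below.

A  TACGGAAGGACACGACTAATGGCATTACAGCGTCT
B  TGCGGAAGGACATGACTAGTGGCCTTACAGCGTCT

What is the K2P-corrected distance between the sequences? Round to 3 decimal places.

0.126

Of 35 sites, 3 differences are transitions and 1 are transversions, so P = 3/35 ≈ 0.085714 and Q = 1/35 ≈ 0.028571.
Under the Kimura two-parameter model, d = −½ ln(1 − 2P − Q) − ¼ ln(1 − 2Q).
1 − 2P − Q = 0.800001, giving −½ ln(0.800001) = 0.111571.
1 − 2Q = 0.942858, giving −¼ ln(0.942858) = 0.014710.
d = 0.111571 + 0.014710 = 0.126281.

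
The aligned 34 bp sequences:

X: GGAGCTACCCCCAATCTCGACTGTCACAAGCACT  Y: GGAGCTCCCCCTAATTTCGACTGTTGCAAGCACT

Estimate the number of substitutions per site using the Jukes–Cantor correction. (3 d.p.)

0.164

The sequences differ at 5 of 34 sites (7, 12, 16, 25, 26), so p = 5/34 ≈ 0.147059.
d = −(3/4) ln(1 − 4p/3) = −0.75 ln(1 − 0.196079) = −0.75 ln(0.803921)
  = −0.75 × (-0.218254) = 0.163691 substitutions/site.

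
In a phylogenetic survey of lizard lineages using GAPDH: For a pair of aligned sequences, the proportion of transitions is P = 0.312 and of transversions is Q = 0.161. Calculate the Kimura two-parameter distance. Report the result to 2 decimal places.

0.87

Under the Kimura two-parameter model, d = −½ ln(1 − 2P − Q) − ¼ ln(1 − 2Q).
1 − 2P − Q = 0.215, giving −½ ln(0.215) = 0.768559.
1 − 2Q = 0.678, giving −¼ ln(0.678) = 0.097152.
d = 0.768559 + 0.097152 = 0.865711.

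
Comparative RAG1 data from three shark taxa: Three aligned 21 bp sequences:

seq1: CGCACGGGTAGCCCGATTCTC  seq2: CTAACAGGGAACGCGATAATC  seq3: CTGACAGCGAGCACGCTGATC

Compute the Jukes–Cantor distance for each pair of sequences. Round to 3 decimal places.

seq1–seq2: 8/21 sites differ → p ≈ 0.380952, d = −0.75 ln(1 − 0.507936) = 0.531860 ≈ 0.532.
seq1–seq3: 9/21 sites differ → p ≈ 0.428571, d = −0.75 ln(1 − 0.571428) = 0.635472 ≈ 0.635.
seq2–seq3: 6/21 sites differ → p ≈ 0.285714, d = −0.75 ln(1 − 0.380952) = 0.359679 ≈ 0.360.

d(seq1,seq2) = 0.532, d(seq1,seq3) = 0.635, d(seq2,seq3) = 0.360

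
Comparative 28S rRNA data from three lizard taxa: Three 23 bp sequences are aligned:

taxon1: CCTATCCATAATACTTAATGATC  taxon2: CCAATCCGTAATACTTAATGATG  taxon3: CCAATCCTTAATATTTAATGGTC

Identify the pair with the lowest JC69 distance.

taxon1 and taxon2

taxon1–taxon2: 3/23 differ, p = 0.130, d = 0.143.
taxon1–taxon3: 4/23 differ, p = 0.174, d = 0.198.
taxon2–taxon3: 4/23 differ, p = 0.174, d = 0.198.
The smallest distance is between taxon1 and taxon2.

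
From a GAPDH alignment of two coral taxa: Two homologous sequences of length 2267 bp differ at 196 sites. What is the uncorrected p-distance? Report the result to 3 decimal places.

p = 196/2267 = 0.086457… ≈ 0.086 (to 3 d.p.).

0.086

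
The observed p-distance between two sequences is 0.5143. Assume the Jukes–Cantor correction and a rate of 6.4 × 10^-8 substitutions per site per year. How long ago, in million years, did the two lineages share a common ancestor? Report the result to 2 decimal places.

6.78

d = −(3/4) ln(1 − 4p/3) = −0.75 ln(1 − 0.685733) = −0.75 ln(0.314267)
  = −0.75 × (-1.157512) = 0.868134 substitutions/site.
Under a molecular clock d = 2μt, so t = d/(2μ) = 0.868134 / (2 × 6.4 × 10^-8) = 6.78 million years.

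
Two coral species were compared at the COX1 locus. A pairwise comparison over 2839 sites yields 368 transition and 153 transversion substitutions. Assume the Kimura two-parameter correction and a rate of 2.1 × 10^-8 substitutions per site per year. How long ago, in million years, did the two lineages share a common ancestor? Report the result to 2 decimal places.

P = 368/2839 ≈ 0.129623 and Q = 153/2839 ≈ 0.053892.
Under the Kimura two-parameter model, d = −½ ln(1 − 2P − Q) − ¼ ln(1 − 2Q).
1 − 2P − Q = 0.686862, giving −½ ln(0.686862) = 0.187811.
1 − 2Q = 0.892216, giving −¼ ln(0.892216) = 0.028512.
d = 0.187811 + 0.028512 = 0.216323.
Under a molecular clock d = 2μt, so t = d/(2μ) = 0.216323 / (2 × 2.1 × 10^-8) = 5.15 million years.

5.15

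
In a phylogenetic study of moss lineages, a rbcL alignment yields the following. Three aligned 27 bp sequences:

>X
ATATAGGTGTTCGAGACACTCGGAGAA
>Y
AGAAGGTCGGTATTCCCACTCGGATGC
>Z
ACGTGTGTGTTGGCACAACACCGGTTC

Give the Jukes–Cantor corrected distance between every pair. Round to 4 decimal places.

d(X,Y) = 0.8817, d(X,Z) = 1.0124, d(Y,Z) = 1.1709

X–Y: 14/27 sites differ → p ≈ 0.518519, d = −0.75 ln(1 − 0.691359) = 0.881682 ≈ 0.8817.
X–Z: 15/27 sites differ → p ≈ 0.555556, d = −0.75 ln(1 − 0.740741) = 1.012446 ≈ 1.0124.
Y–Z: 16/27 sites differ → p ≈ 0.592593, d = −0.75 ln(1 − 0.790124) = 1.170929 ≈ 1.1709.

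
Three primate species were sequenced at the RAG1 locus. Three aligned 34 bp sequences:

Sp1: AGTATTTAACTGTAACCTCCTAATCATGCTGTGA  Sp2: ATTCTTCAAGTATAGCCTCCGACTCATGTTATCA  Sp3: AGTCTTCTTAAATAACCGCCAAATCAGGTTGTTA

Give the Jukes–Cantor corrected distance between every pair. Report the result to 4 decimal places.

Sp1–Sp2: 11/34 sites differ → p ≈ 0.323529, d = −0.75 ln(1 − 0.431372) = 0.423397 ≈ 0.4234.
Sp1–Sp3: 12/34 sites differ → p ≈ 0.352941, d = −0.75 ln(1 − 0.470588) = 0.476991 ≈ 0.4770.
Sp2–Sp3: 12/34 sites differ → p ≈ 0.352941, d = −0.75 ln(1 − 0.470588) = 0.476991 ≈ 0.4770.

d(Sp1,Sp2) = 0.4234, d(Sp1,Sp3) = 0.4770, d(Sp2,Sp3) = 0.4770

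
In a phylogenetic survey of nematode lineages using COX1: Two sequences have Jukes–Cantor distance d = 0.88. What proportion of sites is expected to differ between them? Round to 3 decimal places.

p = (3/4)(1 − e^(−4d/3)) = 0.75 × (1 − e^(-1.173333)) = 0.75 × (1 − 0.309334) = 0.518000.

0.518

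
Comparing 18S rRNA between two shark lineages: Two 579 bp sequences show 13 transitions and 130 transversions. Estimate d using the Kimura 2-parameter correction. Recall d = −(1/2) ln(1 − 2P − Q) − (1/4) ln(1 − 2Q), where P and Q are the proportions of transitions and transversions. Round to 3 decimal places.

0.306

P = 13/579 ≈ 0.022453 and Q = 130/579 ≈ 0.224525.
Under the Kimura two-parameter model, d = −½ ln(1 − 2P − Q) − ¼ ln(1 − 2Q).
1 − 2P − Q = 0.730569, giving −½ ln(0.730569) = 0.156966.
1 − 2Q = 0.55095, giving −¼ ln(0.55095) = 0.149028.
d = 0.156966 + 0.149028 = 0.305994.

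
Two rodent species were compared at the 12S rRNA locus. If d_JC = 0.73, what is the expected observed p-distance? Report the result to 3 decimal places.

0.467

p = (3/4)(1 − e^(−4d/3)) = 0.75 × (1 − e^(-0.973333)) = 0.75 × (1 − 0.377822) = 0.466634.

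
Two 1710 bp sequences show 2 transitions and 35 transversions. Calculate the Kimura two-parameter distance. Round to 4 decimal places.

0.0220

P = 2/1710 ≈ 0.00117 and Q = 35/1710 ≈ 0.020468.
Under the Kimura two-parameter model, d = −½ ln(1 − 2P − Q) − ¼ ln(1 − 2Q).
1 − 2P − Q = 0.977192, giving −½ ln(0.977192) = 0.011536.
1 − 2Q = 0.959064, giving −¼ ln(0.959064) = 0.010449.
d = 0.011536 + 0.010449 = 0.021985.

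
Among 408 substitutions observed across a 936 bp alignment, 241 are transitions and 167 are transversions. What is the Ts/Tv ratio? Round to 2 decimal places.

1.44

R = 241/167 = 1.443113… ≈ 1.44 (to 2 d.p.).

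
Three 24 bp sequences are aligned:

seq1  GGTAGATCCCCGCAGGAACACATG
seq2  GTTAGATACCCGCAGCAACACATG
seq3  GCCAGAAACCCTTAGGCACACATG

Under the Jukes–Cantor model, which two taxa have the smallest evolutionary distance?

seq1–seq2: 3/24 differ, p = 0.125, d = 0.137.
seq1–seq3: 7/24 differ, p = 0.292, d = 0.369.
seq2–seq3: 7/24 differ, p = 0.292, d = 0.369.
The smallest distance is between seq1 and seq2.

seq1 and seq2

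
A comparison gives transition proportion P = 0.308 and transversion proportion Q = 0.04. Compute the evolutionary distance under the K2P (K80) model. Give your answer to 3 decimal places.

0.554

Under the Kimura two-parameter model, d = −½ ln(1 − 2P − Q) − ¼ ln(1 − 2Q).
1 − 2P − Q = 0.344, giving −½ ln(0.344) = 0.533557.
1 − 2Q = 0.92, giving −¼ ln(0.92) = 0.020845.
d = 0.533557 + 0.020845 = 0.554402.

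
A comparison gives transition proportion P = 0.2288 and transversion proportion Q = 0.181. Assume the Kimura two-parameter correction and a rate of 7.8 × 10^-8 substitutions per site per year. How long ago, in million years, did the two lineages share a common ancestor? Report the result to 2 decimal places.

3.98

Under the Kimura two-parameter model, d = −½ ln(1 − 2P − Q) − ¼ ln(1 − 2Q).
1 − 2P − Q = 0.3614, giving −½ ln(0.3614) = 0.508885.
1 − 2Q = 0.638, giving −¼ ln(0.638) = 0.112354.
d = 0.508885 + 0.112354 = 0.621239.
Under a molecular clock d = 2μt, so t = d/(2μ) = 0.621239 / (2 × 7.8 × 10^-8) = 3.98 million years.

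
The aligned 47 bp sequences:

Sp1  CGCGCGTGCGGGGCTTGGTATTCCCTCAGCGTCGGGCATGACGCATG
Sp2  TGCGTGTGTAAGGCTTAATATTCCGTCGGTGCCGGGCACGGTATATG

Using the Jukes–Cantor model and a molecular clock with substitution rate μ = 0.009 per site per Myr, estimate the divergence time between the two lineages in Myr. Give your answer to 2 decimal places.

25.21

The sequences differ at 16 of 47 sites, so p = 16/47 ≈ 0.340426.
d = −(3/4) ln(1 − 4p/3) = −0.75 ln(1 − 0.453901) = −0.75 ln(0.546099)
  = −0.75 × (-0.604955) = 0.453716 substitutions/site.
Under a molecular clock d = 2μt, so t = d/(2μ) = 0.453716 / (2 × 0.009) = 25.21 Myr.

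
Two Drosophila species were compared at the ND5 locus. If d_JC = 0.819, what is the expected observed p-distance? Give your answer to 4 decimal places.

p = (3/4)(1 − e^(−4d/3)) = 0.75 × (1 − e^(-1.092)) = 0.75 × (1 − 0.335545) = 0.498341.

0.4983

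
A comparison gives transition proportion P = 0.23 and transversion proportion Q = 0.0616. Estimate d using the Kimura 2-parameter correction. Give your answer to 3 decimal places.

0.402

Under the Kimura two-parameter model, d = −½ ln(1 − 2P − Q) − ¼ ln(1 − 2Q).
1 − 2P − Q = 0.4784, giving −½ ln(0.4784) = 0.368654.
1 − 2Q = 0.8768, giving −¼ ln(0.8768) = 0.032869.
d = 0.368654 + 0.032869 = 0.401523.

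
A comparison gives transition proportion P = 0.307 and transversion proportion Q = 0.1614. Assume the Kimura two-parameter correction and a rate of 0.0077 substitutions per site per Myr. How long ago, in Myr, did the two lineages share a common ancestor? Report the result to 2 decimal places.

Under the Kimura two-parameter model, d = −½ ln(1 − 2P − Q) − ¼ ln(1 − 2Q).
1 − 2P − Q = 0.2246, giving −½ ln(0.2246) = 0.746717.
1 − 2Q = 0.6772, giving −¼ ln(0.6772) = 0.097447.
d = 0.746717 + 0.097447 = 0.844164.
Under a molecular clock d = 2μt, so t = d/(2μ) = 0.844164 / (2 × 0.0077) = 54.82 Myr.

54.82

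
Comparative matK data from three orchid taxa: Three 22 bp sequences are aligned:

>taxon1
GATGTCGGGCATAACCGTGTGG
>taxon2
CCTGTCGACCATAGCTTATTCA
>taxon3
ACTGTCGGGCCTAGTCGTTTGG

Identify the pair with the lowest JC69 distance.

taxon1–taxon2: 11/22 differ, p = 0.500, d = 0.824.
taxon1–taxon3: 6/22 differ, p = 0.273, d = 0.339.
taxon2–taxon3: 10/22 differ, p = 0.455, d = 0.699.
The smallest distance is between taxon1 and taxon3.

taxon1 and taxon3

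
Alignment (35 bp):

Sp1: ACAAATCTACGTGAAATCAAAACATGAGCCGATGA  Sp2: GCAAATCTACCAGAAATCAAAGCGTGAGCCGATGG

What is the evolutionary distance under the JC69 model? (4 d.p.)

The sequences differ at 6 of 35 sites (1, 11, 12, 22, 24, 35), so p = 6/35 ≈ 0.171429.
d = −(3/4) ln(1 − 4p/3) = −0.75 ln(1 − 0.228572) = −0.75 ln(0.771428)
  = −0.75 × (-0.259512) = 0.194634 substitutions/site.

0.1946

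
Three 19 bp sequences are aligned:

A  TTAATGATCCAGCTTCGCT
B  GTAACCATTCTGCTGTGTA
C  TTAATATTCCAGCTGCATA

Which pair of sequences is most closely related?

A and C

A–B: 9/19 differ, p = 0.474, d = 0.749.
A–C: 6/19 differ, p = 0.316, d = 0.410.
B–C: 8/19 differ, p = 0.421, d = 0.618.
The smallest distance is between A and C.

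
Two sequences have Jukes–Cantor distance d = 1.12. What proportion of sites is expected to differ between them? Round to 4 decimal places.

0.5815

p = (3/4)(1 − e^(−4d/3)) = 0.75 × (1 − e^(-1.493333)) = 0.75 × (1 − 0.224623) = 0.581533.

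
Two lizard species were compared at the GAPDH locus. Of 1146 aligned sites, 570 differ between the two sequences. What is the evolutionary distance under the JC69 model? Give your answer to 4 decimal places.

p = 570/1146 ≈ 0.497382.
d = −(3/4) ln(1 − 4p/3) = −0.75 ln(1 − 0.663176) = −0.75 ln(0.336824)
  = −0.75 × (-1.088195) = 0.816146 substitutions/site.

0.8161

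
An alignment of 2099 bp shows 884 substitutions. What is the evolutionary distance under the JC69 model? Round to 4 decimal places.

p = 884/2099 ≈ 0.421153.
d = −(3/4) ln(1 − 4p/3) = −0.75 ln(1 − 0.561537) = −0.75 ln(0.438463)
  = −0.75 × (-0.824480) = 0.618360 substitutions/site.

0.6184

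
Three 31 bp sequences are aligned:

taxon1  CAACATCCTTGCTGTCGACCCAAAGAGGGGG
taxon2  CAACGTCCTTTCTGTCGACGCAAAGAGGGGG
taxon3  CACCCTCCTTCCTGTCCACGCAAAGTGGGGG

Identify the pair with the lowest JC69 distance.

taxon1 and taxon2

taxon1–taxon2: 3/31 differ, p = 0.097, d = 0.104.
taxon1–taxon3: 6/31 differ, p = 0.194, d = 0.224.
taxon2–taxon3: 5/31 differ, p = 0.161, d = 0.182.
The smallest distance is between taxon1 and taxon2.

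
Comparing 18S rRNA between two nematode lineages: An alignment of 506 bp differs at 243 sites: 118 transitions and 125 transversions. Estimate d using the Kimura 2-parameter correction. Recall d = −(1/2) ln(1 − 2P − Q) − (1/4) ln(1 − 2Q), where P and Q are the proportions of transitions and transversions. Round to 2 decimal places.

P = 118/506 ≈ 0.233202 and Q = 125/506 ≈ 0.247036.
Under the Kimura two-parameter model, d = −½ ln(1 − 2P − Q) − ¼ ln(1 − 2Q).
1 − 2P − Q = 0.28656, giving −½ ln(0.28656) = 0.624904.
1 − 2Q = 0.505928, giving −¼ ln(0.505928) = 0.170340.
d = 0.624904 + 0.170340 = 0.795244.

0.80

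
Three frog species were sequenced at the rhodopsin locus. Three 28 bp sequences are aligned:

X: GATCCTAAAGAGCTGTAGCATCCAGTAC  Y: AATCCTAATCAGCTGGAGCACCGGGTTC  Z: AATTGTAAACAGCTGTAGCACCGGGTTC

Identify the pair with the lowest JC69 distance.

Y and Z

X–Y: 8/28 differ, p = 0.286, d = 0.360.
X–Z: 8/28 differ, p = 0.286, d = 0.360.
Y–Z: 4/28 differ, p = 0.143, d = 0.158.
The smallest distance is between Y and Z.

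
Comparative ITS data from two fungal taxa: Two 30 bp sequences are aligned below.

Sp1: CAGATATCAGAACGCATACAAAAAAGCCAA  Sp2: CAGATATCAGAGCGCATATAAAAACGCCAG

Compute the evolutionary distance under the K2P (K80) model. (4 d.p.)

Of 30 sites, 3 differences are transitions and 1 are transversions, so P = 3/30 = 0.1 and Q = 1/30 ≈ 0.033333.
Under the Kimura two-parameter model, d = −½ ln(1 − 2P − Q) − ¼ ln(1 − 2Q).
1 − 2P − Q = 0.766667, giving −½ ln(0.766667) = 0.132851.
1 − 2Q = 0.933334, giving −¼ ln(0.933334) = 0.017248.
d = 0.132851 + 0.017248 = 0.150099.

0.1501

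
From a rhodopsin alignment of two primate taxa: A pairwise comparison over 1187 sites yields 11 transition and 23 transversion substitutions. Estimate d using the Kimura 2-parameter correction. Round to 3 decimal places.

0.029

P = 11/1187 ≈ 0.009267 and Q = 23/1187 ≈ 0.019377.
Under the Kimura two-parameter model, d = −½ ln(1 − 2P − Q) − ¼ ln(1 − 2Q).
1 − 2P − Q = 0.962089, giving −½ ln(0.962089) = 0.019324.
1 − 2Q = 0.961246, giving −¼ ln(0.961246) = 0.009881.
d = 0.019324 + 0.009881 = 0.029205.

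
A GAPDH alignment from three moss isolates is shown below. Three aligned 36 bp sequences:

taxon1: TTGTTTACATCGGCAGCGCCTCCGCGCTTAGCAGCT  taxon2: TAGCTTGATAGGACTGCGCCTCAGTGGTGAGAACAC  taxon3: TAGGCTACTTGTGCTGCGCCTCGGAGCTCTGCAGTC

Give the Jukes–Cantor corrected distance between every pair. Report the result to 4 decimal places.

taxon1–taxon2: 17/36 sites differ → p ≈ 0.472222, d = −0.75 ln(1 − 0.629629) = 0.744938 ≈ 0.7449.
taxon1–taxon3: 13/36 sites differ → p ≈ 0.361111, d = −0.75 ln(1 − 0.481481) = 0.492584 ≈ 0.4926.
taxon2–taxon3: 15/36 sites differ → p ≈ 0.416667, d = −0.75 ln(1 − 0.555556) = 0.608198 ≈ 0.6082.

d(taxon1,taxon2) = 0.7449, d(taxon1,taxon3) = 0.4926, d(taxon2,taxon3) = 0.6082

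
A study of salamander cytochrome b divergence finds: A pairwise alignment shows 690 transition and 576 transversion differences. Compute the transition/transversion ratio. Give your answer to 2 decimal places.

1.20

R = 690/576 = 1.197916… ≈ 1.20 (to 2 d.p.).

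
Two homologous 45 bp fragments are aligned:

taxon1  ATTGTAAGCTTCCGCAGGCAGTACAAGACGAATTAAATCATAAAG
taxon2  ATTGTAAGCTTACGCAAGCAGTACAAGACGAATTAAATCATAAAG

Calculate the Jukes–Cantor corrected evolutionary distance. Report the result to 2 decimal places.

0.05

The sequences differ at 2 of 45 sites (12, 17), so p = 2/45 ≈ 0.044444.
d = −(3/4) ln(1 − 4p/3) = −0.75 ln(1 − 0.059259) = −0.75 ln(0.940741)
  = −0.75 × (-0.061087) = 0.045815 substitutions/site.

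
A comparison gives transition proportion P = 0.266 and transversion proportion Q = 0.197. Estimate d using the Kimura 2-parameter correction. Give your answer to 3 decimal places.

Under the Kimura two-parameter model, d = −½ ln(1 − 2P − Q) − ¼ ln(1 − 2Q).
1 − 2P − Q = 0.271, giving −½ ln(0.271) = 0.652818.
1 − 2Q = 0.606, giving −¼ ln(0.606) = 0.125219.
d = 0.652818 + 0.125219 = 0.778037.

0.778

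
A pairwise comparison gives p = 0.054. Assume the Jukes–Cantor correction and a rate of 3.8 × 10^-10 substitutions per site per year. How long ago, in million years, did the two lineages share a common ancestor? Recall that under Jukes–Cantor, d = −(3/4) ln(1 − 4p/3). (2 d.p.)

73.74

d = −(3/4) ln(1 − 4p/3) = −0.75 ln(1 − 0.072) = −0.75 ln(0.928)
  = −0.75 × (-0.074724) = 0.056043 substitutions/site.
Under a molecular clock d = 2μt, so t = d/(2μ) = 0.056043 / (2 × 3.8 × 10^-10) = 73.74 million years.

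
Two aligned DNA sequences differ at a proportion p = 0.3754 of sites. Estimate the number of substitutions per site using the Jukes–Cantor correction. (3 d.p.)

d = −(3/4) ln(1 − 4p/3) = −0.75 ln(1 − 0.500533) = −0.75 ln(0.499467)
  = −0.75 × (-0.694214) = 0.520661 substitutions/site.

0.521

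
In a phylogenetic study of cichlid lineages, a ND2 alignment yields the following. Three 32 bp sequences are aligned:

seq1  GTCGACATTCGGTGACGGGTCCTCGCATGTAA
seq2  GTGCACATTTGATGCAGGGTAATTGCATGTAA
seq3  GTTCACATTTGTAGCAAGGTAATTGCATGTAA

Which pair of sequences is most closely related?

seq1–seq2: 9/32 differ, p = 0.281, d = 0.353.
seq1–seq3: 11/32 differ, p = 0.344, d = 0.460.
seq2–seq3: 4/32 differ, p = 0.125, d = 0.137.
The smallest distance is between seq2 and seq3.

seq2 and seq3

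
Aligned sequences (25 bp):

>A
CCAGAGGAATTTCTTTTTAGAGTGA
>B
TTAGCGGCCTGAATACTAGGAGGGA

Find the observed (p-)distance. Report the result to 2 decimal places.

0.52

The sequences differ at 13 of 25 positions.
p = 13/25 = 0.52.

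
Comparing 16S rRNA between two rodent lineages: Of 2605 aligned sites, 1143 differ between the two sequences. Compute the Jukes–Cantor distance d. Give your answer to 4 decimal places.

p = 1143/2605 ≈ 0.438772.
d = −(3/4) ln(1 − 4p/3) = −0.75 ln(1 − 0.585029) = −0.75 ln(0.414971)
  = −0.75 × (-0.879547) = 0.659660 substitutions/site.

0.6597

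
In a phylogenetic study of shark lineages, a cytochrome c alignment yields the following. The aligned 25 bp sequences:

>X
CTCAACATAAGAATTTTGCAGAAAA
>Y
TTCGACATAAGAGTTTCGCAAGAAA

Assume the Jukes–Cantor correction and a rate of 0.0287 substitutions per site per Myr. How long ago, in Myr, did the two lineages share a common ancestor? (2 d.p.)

5.04

The sequences differ at 6 of 25 sites (1, 4, 13, 17, 21, 22), so p = 6/25 = 0.24.
d = −(3/4) ln(1 − 4p/3) = −0.75 ln(1 − 0.32) = −0.75 ln(0.68)
  = −0.75 × (-0.385662) = 0.289247 substitutions/site.
Under a molecular clock d = 2μt, so t = d/(2μ) = 0.289247 / (2 × 0.0287) = 5.04 Myr.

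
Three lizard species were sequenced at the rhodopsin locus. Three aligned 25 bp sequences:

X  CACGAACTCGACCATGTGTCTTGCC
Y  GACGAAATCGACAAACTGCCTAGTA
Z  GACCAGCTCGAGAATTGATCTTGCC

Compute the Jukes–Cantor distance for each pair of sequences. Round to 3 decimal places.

d(X,Y) = 0.490, d(X,Z) = 0.417, d(Y,Z) = 0.766

X–Y: 9/25 sites differ → p = 0.36, d = −0.75 ln(1 − 0.48) = 0.490445 ≈ 0.490.
X–Z: 8/25 sites differ → p = 0.32, d = −0.75 ln(1 − 0.426667) = 0.417216 ≈ 0.417.
Y–Z: 12/25 sites differ → p = 0.48, d = −0.75 ln(1 − 0.64) = 0.766238 ≈ 0.766.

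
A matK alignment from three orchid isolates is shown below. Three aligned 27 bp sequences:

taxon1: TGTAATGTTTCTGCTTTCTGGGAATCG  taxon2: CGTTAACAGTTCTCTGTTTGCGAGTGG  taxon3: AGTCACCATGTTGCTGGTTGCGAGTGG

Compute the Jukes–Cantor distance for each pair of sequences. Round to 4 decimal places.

taxon1–taxon2: 14/27 sites differ → p ≈ 0.518519, d = −0.75 ln(1 − 0.691359) = 0.881682 ≈ 0.8817.
taxon1–taxon3: 13/27 sites differ → p ≈ 0.481481, d = −0.75 ln(1 − 0.641975) = 0.770364 ≈ 0.7704.
taxon2–taxon3: 8/27 sites differ → p ≈ 0.296296, d = −0.75 ln(1 − 0.395061) = 0.376971 ≈ 0.3770.

d(taxon1,taxon2) = 0.8817, d(taxon1,taxon3) = 0.7704, d(taxon2,taxon3) = 0.3770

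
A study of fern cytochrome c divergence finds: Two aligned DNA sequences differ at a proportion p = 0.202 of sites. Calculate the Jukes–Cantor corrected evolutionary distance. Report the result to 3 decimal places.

d = −(3/4) ln(1 − 4p/3) = −0.75 ln(1 − 0.269333) = −0.75 ln(0.730667)
  = −0.75 × (-0.313797) = 0.235348 substitutions/site.

0.235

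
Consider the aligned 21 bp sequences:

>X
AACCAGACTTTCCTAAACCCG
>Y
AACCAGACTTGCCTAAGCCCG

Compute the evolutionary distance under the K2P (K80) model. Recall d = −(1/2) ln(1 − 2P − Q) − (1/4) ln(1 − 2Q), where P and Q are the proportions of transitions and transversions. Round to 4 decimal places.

Of 21 sites, 1 differences are transitions and 1 are transversions, so P = 1/21 ≈ 0.047619 and Q = 1/21 ≈ 0.047619.
Under the Kimura two-parameter model, d = −½ ln(1 − 2P − Q) − ¼ ln(1 − 2Q).
1 − 2P − Q = 0.857143, giving −½ ln(0.857143) = 0.077075.
1 − 2Q = 0.904762, giving −¼ ln(0.904762) = 0.025021.
d = 0.077075 + 0.025021 = 0.102096.

0.1021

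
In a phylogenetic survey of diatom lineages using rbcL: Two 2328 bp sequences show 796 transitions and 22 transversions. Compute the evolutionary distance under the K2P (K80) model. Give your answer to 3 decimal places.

P = 796/2328 ≈ 0.341924 and Q = 22/2328 ≈ 0.00945.
Under the Kimura two-parameter model, d = −½ ln(1 − 2P − Q) − ¼ ln(1 − 2Q).
1 − 2P − Q = 0.306702, giving −½ ln(0.306702) = 0.590939.
1 − 2Q = 0.9811, giving −¼ ln(0.9811) = 0.004770.
d = 0.590939 + 0.004770 = 0.595709.

0.596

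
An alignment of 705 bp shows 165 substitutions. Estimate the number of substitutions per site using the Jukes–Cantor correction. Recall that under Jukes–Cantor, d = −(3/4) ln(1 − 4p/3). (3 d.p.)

0.281

p = 165/705 ≈ 0.234043.
d = −(3/4) ln(1 − 4p/3) = −0.75 ln(1 − 0.312057) = −0.75 ln(0.687943)
  = −0.75 × (-0.374049) = 0.280537 substitutions/site.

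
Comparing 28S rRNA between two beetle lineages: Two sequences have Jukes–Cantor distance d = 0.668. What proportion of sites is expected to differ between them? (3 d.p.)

0.442

p = (3/4)(1 − e^(−4d/3)) = 0.75 × (1 − e^(-0.890667)) = 0.75 × (1 − 0.410382) = 0.442214.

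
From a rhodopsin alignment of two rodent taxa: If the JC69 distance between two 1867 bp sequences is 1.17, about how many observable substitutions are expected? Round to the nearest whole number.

Invert JC69: p = (3/4)(1 − e^(−4d/3)) = 0.75 × (1 − e^(-1.56)) = 0.75 × (1 − 0.210136) = 0.592398.
Expected differing sites = pL ≈ 0.592398 × 1867 = 1106.007066 ≈ 1106.

1106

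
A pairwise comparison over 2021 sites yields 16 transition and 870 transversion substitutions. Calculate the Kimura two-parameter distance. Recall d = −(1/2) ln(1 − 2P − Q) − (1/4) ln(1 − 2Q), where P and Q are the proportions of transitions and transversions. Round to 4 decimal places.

0.7888

P = 16/2021 ≈ 0.007917 and Q = 870/2021 ≈ 0.43048.
Under the Kimura two-parameter model, d = −½ ln(1 − 2P − Q) − ¼ ln(1 − 2Q).
1 − 2P − Q = 0.553686, giving −½ ln(0.553686) = 0.295579.
1 − 2Q = 0.13904, giving −¼ ln(0.13904) = 0.493248.
d = 0.295579 + 0.493248 = 0.788827.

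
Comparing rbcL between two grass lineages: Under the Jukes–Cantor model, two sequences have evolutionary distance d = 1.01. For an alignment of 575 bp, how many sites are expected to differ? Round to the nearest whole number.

Invert JC69: p = (3/4)(1 − e^(−4d/3)) = 0.75 × (1 − e^(-1.346667)) = 0.75 × (1 − 0.260106) = 0.554921.
Expected differing sites = pL ≈ 0.554921 × 575 = 319.079575 ≈ 319.

319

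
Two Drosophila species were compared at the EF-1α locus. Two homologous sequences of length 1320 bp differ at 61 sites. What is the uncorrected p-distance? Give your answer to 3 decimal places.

p = 61/1320 = 0.046212… ≈ 0.046 (to 3 d.p.).

0.046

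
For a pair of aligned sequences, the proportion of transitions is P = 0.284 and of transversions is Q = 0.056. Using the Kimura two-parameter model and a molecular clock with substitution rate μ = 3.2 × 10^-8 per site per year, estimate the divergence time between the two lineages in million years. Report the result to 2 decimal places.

8.11

Under the Kimura two-parameter model, d = −½ ln(1 − 2P − Q) − ¼ ln(1 − 2Q).
1 − 2P − Q = 0.376, giving −½ ln(0.376) = 0.489083.
1 − 2Q = 0.888, giving −¼ ln(0.888) = 0.029696.
d = 0.489083 + 0.029696 = 0.518779.
Under a molecular clock d = 2μt, so t = d/(2μ) = 0.518779 / (2 × 3.2 × 10^-8) = 8.11 million years.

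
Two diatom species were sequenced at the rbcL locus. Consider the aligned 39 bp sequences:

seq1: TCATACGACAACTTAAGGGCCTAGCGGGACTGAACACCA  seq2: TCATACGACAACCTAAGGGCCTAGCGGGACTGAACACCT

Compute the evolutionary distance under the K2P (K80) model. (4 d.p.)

0.0532

Of 39 sites, 1 differences are transitions and 1 are transversions, so P = 1/39 ≈ 0.025641 and Q = 1/39 ≈ 0.025641.
Under the Kimura two-parameter model, d = −½ ln(1 − 2P − Q) − ¼ ln(1 − 2Q).
1 − 2P − Q = 0.923077, giving −½ ln(0.923077) = 0.040021.
1 − 2Q = 0.948718, giving −¼ ln(0.948718) = 0.013161.
d = 0.040021 + 0.013161 = 0.053182.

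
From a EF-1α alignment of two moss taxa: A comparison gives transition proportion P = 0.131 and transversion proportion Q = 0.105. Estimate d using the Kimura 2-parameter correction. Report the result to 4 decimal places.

Under the Kimura two-parameter model, d = −½ ln(1 − 2P − Q) − ¼ ln(1 − 2Q).
1 − 2P − Q = 0.633, giving −½ ln(0.633) = 0.228642.
1 − 2Q = 0.79, giving −¼ ln(0.79) = 0.058931.
d = 0.228642 + 0.058931 = 0.287573.

0.2876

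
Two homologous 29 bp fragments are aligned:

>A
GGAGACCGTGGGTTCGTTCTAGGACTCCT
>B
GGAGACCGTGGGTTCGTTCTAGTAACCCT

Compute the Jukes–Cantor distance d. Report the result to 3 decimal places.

0.111

The sequences differ at 3 of 29 sites (23, 25, 26), so p = 3/29 ≈ 0.103448.
d = −(3/4) ln(1 − 4p/3) = −0.75 ln(1 − 0.137931) = −0.75 ln(0.862069)
  = −0.75 × (-0.148420) = 0.111315 substitutions/site.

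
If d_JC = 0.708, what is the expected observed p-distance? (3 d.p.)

0.458

p = (3/4)(1 − e^(−4d/3)) = 0.75 × (1 − e^(-0.944)) = 0.75 × (1 − 0.389068) = 0.458199.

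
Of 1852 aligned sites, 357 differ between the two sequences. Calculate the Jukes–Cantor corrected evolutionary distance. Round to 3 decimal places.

p = 357/1852 ≈ 0.192765.
d = −(3/4) ln(1 − 4p/3) = −0.75 ln(1 − 0.25702) = −0.75 ln(0.74298)
  = −0.75 × (-0.297086) = 0.222815 substitutions/site.

0.223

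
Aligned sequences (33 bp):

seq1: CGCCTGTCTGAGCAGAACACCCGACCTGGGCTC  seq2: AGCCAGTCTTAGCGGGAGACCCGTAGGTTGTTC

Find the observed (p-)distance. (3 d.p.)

0.394

The sequences differ at 13 of 33 positions.
p = 13/33 = 0.393939… ≈ 0.394 (to 3 d.p.).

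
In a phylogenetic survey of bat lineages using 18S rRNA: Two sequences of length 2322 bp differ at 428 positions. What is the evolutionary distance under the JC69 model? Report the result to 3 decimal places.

p = 428/2322 ≈ 0.184324.
d = −(3/4) ln(1 − 4p/3) = −0.75 ln(1 − 0.245765) = −0.75 ln(0.754235)
  = −0.75 × (-0.282051) = 0.211538 substitutions/site.

0.212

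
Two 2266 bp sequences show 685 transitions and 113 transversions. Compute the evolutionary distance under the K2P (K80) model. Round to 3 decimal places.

0.558

P = 685/2266 ≈ 0.302295 and Q = 113/2266 ≈ 0.049868.
Under the Kimura two-parameter model, d = −½ ln(1 − 2P − Q) − ¼ ln(1 − 2Q).
1 − 2P − Q = 0.345542, giving −½ ln(0.345542) = 0.531321.
1 − 2Q = 0.900264, giving −¼ ln(0.900264) = 0.026267.
d = 0.531321 + 0.026267 = 0.557588.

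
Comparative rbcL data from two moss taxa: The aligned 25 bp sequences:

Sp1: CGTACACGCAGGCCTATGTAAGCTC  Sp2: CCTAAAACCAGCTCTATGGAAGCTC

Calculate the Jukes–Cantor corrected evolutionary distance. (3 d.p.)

0.351

The sequences differ at 7 of 25 sites (2, 5, 7, 8, 12, 13, 19), so p = 7/25 = 0.28.
d = −(3/4) ln(1 − 4p/3) = −0.75 ln(1 − 0.373333) = −0.75 ln(0.626667)
  = −0.75 × (-0.467340) = 0.350505 substitutions/site.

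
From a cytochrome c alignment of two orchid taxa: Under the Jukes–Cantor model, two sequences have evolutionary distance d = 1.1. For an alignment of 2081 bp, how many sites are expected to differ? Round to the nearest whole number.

1201

Invert JC69: p = (3/4)(1 − e^(−4d/3)) = 0.75 × (1 − e^(-1.466667)) = 0.75 × (1 − 0.230693) = 0.576980.
Expected differing sites = pL ≈ 0.576980 × 2081 = 1200.69538 ≈ 1201.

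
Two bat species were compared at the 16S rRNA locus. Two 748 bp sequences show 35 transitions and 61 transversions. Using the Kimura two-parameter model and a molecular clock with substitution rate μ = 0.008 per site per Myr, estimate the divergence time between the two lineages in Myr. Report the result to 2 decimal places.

8.80

P = 35/748 ≈ 0.046791 and Q = 61/748 ≈ 0.081551.
Under the Kimura two-parameter model, d = −½ ln(1 − 2P − Q) − ¼ ln(1 − 2Q).
1 − 2P − Q = 0.824867, giving −½ ln(0.824867) = 0.096267.
1 − 2Q = 0.836898, giving −¼ ln(0.836898) = 0.044513.
d = 0.096267 + 0.044513 = 0.140780.
Under a molecular clock d = 2μt, so t = d/(2μ) = 0.140780 / (2 × 0.008) = 8.80 Myr.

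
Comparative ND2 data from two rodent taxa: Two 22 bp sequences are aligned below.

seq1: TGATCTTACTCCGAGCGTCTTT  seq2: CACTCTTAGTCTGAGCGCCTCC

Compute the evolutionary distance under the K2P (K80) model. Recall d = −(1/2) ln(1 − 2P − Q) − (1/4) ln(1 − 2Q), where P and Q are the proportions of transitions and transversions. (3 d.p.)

Of 22 sites, 6 differences are transitions and 2 are transversions, so P = 6/22 ≈ 0.272727 and Q = 2/22 ≈ 0.090909.
Under the Kimura two-parameter model, d = −½ ln(1 − 2P − Q) − ¼ ln(1 − 2Q).
1 − 2P − Q = 0.363637, giving −½ ln(0.363637) = 0.505800.
1 − 2Q = 0.818182, giving −¼ ln(0.818182) = 0.050168.
d = 0.505800 + 0.050168 = 0.555968.

0.556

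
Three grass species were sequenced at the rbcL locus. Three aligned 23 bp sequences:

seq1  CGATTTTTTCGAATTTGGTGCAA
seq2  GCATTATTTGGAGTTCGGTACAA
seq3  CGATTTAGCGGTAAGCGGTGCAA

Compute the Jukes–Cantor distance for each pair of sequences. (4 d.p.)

d(seq1,seq2) = 0.3904, d(seq1,seq3) = 0.4674, d(seq2,seq3) = 0.7614

seq1–seq2: 7/23 sites differ → p ≈ 0.304348, d = −0.75 ln(1 − 0.405797) = 0.390401 ≈ 0.3904.
seq1–seq3: 8/23 sites differ → p ≈ 0.347826, d = −0.75 ln(1 − 0.463768) = 0.467391 ≈ 0.4674.
seq2–seq3: 11/23 sites differ → p ≈ 0.478261, d = −0.75 ln(1 − 0.637681) = 0.761423 ≈ 0.7614.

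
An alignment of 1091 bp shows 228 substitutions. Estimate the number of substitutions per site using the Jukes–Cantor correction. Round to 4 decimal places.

0.2450

p = 228/1091 ≈ 0.208983.
d = −(3/4) ln(1 − 4p/3) = −0.75 ln(1 − 0.278644) = −0.75 ln(0.721356)
  = −0.75 × (-0.326623) = 0.244967 substitutions/site.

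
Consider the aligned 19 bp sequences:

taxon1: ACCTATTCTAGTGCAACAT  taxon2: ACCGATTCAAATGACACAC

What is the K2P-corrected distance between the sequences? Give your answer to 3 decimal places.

0.410

Of 19 sites, 2 differences are transitions and 4 are transversions, so P = 2/19 ≈ 0.105263 and Q = 4/19 ≈ 0.210526.
Under the Kimura two-parameter model, d = −½ ln(1 − 2P − Q) − ¼ ln(1 − 2Q).
1 − 2P − Q = 0.578948, giving −½ ln(0.578948) = 0.273271.
1 − 2Q = 0.578948, giving −¼ ln(0.578948) = 0.136636.
d = 0.273271 + 0.136636 = 0.409907.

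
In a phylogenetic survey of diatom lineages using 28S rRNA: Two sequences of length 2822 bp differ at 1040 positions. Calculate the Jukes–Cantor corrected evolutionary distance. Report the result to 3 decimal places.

p = 1040/2822 ≈ 0.368533.
d = −(3/4) ln(1 − 4p/3) = −0.75 ln(1 − 0.491377) = −0.75 ln(0.508623)
  = −0.75 × (-0.676048) = 0.507036 substitutions/site.

0.507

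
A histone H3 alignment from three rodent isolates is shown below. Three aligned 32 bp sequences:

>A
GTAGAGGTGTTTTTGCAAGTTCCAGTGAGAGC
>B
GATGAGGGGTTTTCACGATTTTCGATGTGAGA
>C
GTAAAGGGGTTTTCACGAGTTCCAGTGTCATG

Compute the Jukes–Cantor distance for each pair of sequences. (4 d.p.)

A–B: 12/32 sites differ → p = 0.375, d = −0.75 ln(1 − 0.5) = 0.519860 ≈ 0.5199.
A–C: 9/32 sites differ → p = 0.28125, d = −0.75 ln(1 − 0.375) = 0.352503 ≈ 0.3525.
B–C: 10/32 sites differ → p = 0.3125, d = −0.75 ln(1 − 0.416667) = 0.404248 ≈ 0.4042.

d(A,B) = 0.5199, d(A,C) = 0.3525, d(B,C) = 0.4042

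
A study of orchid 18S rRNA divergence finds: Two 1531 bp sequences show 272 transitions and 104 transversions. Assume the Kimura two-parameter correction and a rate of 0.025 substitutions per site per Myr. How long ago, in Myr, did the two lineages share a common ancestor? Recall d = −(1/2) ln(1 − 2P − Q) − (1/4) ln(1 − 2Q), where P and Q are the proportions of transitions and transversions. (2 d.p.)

P = 272/1531 ≈ 0.177662 and Q = 104/1531 ≈ 0.067929.
Under the Kimura two-parameter model, d = −½ ln(1 − 2P − Q) − ¼ ln(1 − 2Q).
1 − 2P − Q = 0.576747, giving −½ ln(0.576747) = 0.275176.
1 − 2Q = 0.864142, giving −¼ ln(0.864142) = 0.036505.
d = 0.275176 + 0.036505 = 0.311681.
Under a molecular clock d = 2μt, so t = d/(2μ) = 0.311681 / (2 × 0.025) = 6.23 Myr.

6.23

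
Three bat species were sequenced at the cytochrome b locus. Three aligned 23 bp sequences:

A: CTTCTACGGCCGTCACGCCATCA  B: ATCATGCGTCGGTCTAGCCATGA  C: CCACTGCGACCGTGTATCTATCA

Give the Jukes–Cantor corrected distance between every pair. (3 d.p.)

d(A,B) = 0.553, d(A,C) = 0.553, d(B,C) = 0.650

A–B: 9/23 sites differ → p ≈ 0.391304, d = −0.75 ln(1 − 0.521739) = 0.553199 ≈ 0.553.
A–C: 9/23 sites differ → p ≈ 0.391304, d = −0.75 ln(1 − 0.521739) = 0.553199 ≈ 0.553.
B–C: 10/23 sites differ → p ≈ 0.434783, d = −0.75 ln(1 − 0.579711) = 0.650110 ≈ 0.650.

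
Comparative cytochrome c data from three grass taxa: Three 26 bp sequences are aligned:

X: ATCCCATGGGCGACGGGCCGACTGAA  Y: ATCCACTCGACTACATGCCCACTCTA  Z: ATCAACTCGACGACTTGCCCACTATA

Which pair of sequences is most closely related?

X–Y: 10/26 differ, p = 0.385, d = 0.539.
X–Z: 10/26 differ, p = 0.385, d = 0.539.
Y–Z: 4/26 differ, p = 0.154, d = 0.172.
The smallest distance is between Y and Z.

Y and Z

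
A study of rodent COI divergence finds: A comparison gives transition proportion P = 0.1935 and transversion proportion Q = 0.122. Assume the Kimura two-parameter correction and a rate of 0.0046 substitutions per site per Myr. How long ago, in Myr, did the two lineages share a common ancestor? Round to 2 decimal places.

Under the Kimura two-parameter model, d = −½ ln(1 − 2P − Q) − ¼ ln(1 − 2Q).
1 − 2P − Q = 0.491, giving −½ ln(0.491) = 0.355656.
1 − 2Q = 0.756, giving −¼ ln(0.756) = 0.069928.
d = 0.355656 + 0.069928 = 0.425584.
Under a molecular clock d = 2μt, so t = d/(2μ) = 0.425584 / (2 × 0.0046) = 46.26 Myr.

46.26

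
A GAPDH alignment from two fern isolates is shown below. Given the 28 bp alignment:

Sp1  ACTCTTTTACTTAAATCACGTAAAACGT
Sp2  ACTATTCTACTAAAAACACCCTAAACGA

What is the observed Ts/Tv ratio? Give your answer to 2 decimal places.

Transitions are A↔G and C↔T; transversions are all other mismatches.
Transitions: 2. Transversions: 6.
R = 2/6 = 0.333333… ≈ 0.33 (to 2 d.p.).

0.33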